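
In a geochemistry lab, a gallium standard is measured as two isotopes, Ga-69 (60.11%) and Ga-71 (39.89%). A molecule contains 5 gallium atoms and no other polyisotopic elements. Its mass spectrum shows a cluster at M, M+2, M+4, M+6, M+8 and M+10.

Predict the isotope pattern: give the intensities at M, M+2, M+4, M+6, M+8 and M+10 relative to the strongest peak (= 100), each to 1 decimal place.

22.7 : 75.3 : 100.0 : 66.4 : 22.0 : 2.9

Each Ga atom is independently Ga-69 (p = 0.6011) or Ga-71 (q = 0.3989); the cluster is the binomial expansion (p + q)^5.
P(M) = 0.6011^5 = 0.078475
P(M+2) = 5 × 0.6011^4 × 0.3989^1 = 0.260388
P(M+4) = 10 × 0.6011^3 × 0.3989^2 = 0.345596
P(M+6) = 10 × 0.6011^2 × 0.3989^3 = 0.229343
P(M+8) = 5 × 0.6011^1 × 0.3989^4 = 0.076098
P(M+10) = 0.3989^5 = 0.010100
The M+4 peak is largest (0.345596); scaling to 100 gives 22.7 : 75.3 : 100.0 : 66.4 : 22.0 : 2.9.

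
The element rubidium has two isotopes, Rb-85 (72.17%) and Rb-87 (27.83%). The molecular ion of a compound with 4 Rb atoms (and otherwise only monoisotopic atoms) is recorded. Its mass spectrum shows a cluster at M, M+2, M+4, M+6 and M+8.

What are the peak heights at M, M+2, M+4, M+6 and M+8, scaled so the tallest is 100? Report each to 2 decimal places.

64.83 : 100.00 : 57.84 : 14.87 : 1.43

Each Rb atom is independently Rb-85 (p = 0.7217) or Rb-87 (q = 0.2783); the cluster is the binomial expansion (p + q)^4.
P(M) = 0.7217^4 = 0.271286
P(M+2) = 4 × 0.7217^3 × 0.2783^1 = 0.418450
P(M+4) = 6 × 0.7217^2 × 0.2783^2 = 0.242042
P(M+6) = 4 × 0.7217^1 × 0.2783^3 = 0.062224
P(M+8) = 0.2783^4 = 0.005999
The M+2 peak is largest (0.418450); scaling to 100 gives 64.83 : 100.00 : 57.84 : 14.87 : 1.43.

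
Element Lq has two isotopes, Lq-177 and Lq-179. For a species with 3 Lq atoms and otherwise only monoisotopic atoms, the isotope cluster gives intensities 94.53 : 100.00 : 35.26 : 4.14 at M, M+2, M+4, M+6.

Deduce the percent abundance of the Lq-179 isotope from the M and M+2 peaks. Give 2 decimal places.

26.07%

Let p = fractional abundance of Lq-177. I(M+2)/I(M) = [C(3,1)·p^2·(1−p)] / p^3 = 3·(1−p)/p = 100.00/94.53 = 1.0579
(1−p)/p = 1.0579/3 = 0.3526  ⇒  p = 1/(1 + 0.3526) = 0.7393
Lq-177: 73.93%, Lq-179: 26.07%.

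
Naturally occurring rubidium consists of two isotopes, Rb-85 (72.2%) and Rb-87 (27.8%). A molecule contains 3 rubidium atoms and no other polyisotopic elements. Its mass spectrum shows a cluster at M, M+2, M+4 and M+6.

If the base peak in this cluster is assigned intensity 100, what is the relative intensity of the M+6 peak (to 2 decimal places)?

4.94

(0.722 + 0.278)^3 gives M 0.3764, M+2 0.4348, M+4 0.1674, M+6 0.0215; the largest is M+2.
P(M+2) = C(3,1) × 0.722^2 × 0.278^1 = 3 × 0.521284 × 0.2780 = 0.434751 (base)
P(M+6) = C(3,3) × 0.722^0 × 0.278^3 = 1 × 1.0000 × 0.02148495 = 0.021485
Relative intensity = 0.021485 / 0.434751 × 100 = 4.94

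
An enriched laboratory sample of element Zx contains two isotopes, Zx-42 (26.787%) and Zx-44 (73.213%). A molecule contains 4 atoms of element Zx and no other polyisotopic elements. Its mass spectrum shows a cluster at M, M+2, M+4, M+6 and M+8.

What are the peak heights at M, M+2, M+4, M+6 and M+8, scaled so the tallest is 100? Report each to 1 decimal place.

Expanding (0.26787 + 0.73213)^4:
P(M) = 0.26787^4 = 0.005149
P(M+2) = 4 × 0.26787^3 × 0.73213^1 = 0.056289
P(M+4) = 6 × 0.26787^2 × 0.73213^2 = 0.230768
P(M+6) = 4 × 0.26787^1 × 0.73213^3 = 0.420483
P(M+8) = 0.73213^4 = 0.287311
The M+6 peak is largest (0.420483); scaling to 100 gives 1.2 : 13.4 : 54.9 : 100.0 : 68.3.

1.2 : 13.4 : 54.9 : 100.0 : 68.3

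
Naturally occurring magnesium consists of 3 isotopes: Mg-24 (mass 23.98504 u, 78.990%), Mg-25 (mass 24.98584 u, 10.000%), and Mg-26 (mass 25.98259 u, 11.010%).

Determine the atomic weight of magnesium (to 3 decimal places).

24.305 u

Average mass = Σ (abundance × isotope mass) = 0.78990 × 23.98504 + 0.10000 × 24.98584 + 0.11010 × 25.98259
= 18.945783 + 2.498584 + 2.860683 = 24.305050 u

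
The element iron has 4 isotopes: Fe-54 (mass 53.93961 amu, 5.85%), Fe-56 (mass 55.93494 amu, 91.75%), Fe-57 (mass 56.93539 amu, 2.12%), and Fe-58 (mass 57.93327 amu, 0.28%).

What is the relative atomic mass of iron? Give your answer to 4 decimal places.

55.8450 amu

Ar = Σ fᵢ·mᵢ = 0.0585 × 53.93961 + 0.9175 × 55.93494 + 0.0212 × 56.93539 + 0.0028 × 57.93327
= 3.155467 + 51.320307 + 1.207030 + 0.162213 = 55.845017 amu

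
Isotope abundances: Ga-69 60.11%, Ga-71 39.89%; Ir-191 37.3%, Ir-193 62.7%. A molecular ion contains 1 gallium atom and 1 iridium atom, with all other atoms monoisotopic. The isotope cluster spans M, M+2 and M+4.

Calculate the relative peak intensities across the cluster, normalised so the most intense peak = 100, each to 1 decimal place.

42.7 : 100.0 : 47.6

Gallium pattern (n=1): 0.6011 : 0.3989
Iridium pattern (n=1): 0.3730 : 0.6270
Convolve the two distributions (both contribute in 2-u steps):
  M: 0.6011×0.3730 = 0.224210
  M+2: 0.6011×0.6270 + 0.3989×0.3730 = 0.525679
  M+4: 0.3989×0.6270 = 0.250110
Scale to base peak (0.525679) = 100: 42.7 : 100.0 : 47.6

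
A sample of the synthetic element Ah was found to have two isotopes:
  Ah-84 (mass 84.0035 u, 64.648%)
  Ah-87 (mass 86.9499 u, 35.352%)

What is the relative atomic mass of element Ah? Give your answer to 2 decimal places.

Ar = Σ fᵢ·mᵢ = 0.64648 × 84.0035 + 0.35352 × 86.9499
= 54.30658 + 30.73853 = 85.04511 u

85.05 u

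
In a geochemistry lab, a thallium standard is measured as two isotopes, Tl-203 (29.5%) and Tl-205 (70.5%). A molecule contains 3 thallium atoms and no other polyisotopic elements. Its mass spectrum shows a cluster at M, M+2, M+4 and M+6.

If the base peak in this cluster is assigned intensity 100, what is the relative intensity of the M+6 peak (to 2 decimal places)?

79.66

Term probabilities: M 0.0257, M+2 0.1841, M+4 0.4399, M+6 0.3504. Base peak = M+4.
P(M+4) = C(3,2) × 0.295^1 × 0.705^2 = 3 × 0.2950 × 0.497025 = 0.439867 (base)
P(M+6) = C(3,3) × 0.295^0 × 0.705^3 = 1 × 1.0000 × 0.35040263 = 0.350403
Relative intensity = 0.350403 / 0.439867 × 100 = 79.66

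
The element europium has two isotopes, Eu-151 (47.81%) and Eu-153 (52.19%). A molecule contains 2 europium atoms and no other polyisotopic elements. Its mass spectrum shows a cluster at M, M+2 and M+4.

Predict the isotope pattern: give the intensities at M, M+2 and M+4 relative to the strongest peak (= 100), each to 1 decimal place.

45.8 : 100.0 : 54.6

The 2 Eu atoms are independent, so intensities follow the terms of (0.4781 + 0.5219)^2.
P(M) = 0.4781^2 = 0.228580
P(M+2) = 2 × 0.4781^1 × 0.5219^1 = 0.499041
P(M+4) = 0.5219^2 = 0.272380
The M+2 peak is largest (0.499041); scaling to 100 gives 45.8 : 100.0 : 54.6.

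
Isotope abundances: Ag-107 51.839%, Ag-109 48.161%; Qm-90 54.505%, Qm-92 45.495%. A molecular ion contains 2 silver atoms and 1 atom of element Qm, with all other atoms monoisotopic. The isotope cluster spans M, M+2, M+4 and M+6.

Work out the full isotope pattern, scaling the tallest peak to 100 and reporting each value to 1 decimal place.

37.1 : 100.0 : 89.6 : 26.8

Silver pattern (n=2): 0.26872819 : 0.49932362 : 0.23194819
Element Qm pattern (n=1): 0.54505 : 0.45495
Convolve the two distributions (both contribute in 2-u steps):
  M: 0.26872819×0.54505 = 0.146470
  M+2: 0.26872819×0.45495 + 0.49932362×0.54505 = 0.394414
  M+4: 0.49932362×0.45495 + 0.23194819×0.54505 = 0.353591
  M+6: 0.23194819×0.45495 = 0.105525
Scale to base peak (0.394414) = 100: 37.1 : 100.0 : 89.6 : 26.8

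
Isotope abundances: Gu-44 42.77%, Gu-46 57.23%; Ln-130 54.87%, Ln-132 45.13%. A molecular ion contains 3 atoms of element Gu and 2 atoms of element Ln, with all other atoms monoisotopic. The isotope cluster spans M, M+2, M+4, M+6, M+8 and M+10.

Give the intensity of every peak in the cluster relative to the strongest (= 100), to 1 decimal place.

Element Gu pattern (n=3): 0.078238 : 0.31406786 : 0.42025027 : 0.18744387
Element Ln pattern (n=2): 0.30107169 : 0.49525662 : 0.20367169
Convolve the two distributions (both contribute in 2-u steps):
  M: 0.078238×0.30107169 = 0.023555
  M+2: 0.078238×0.49525662 + 0.31406786×0.30107169 = 0.133305
  M+4: 0.078238×0.20367169 + 0.31406786×0.49525662 + 0.42025027×0.30107169 = 0.298005
  M+6: 0.31406786×0.20367169 + 0.42025027×0.49525662 + 0.18744387×0.30107169 = 0.328533
  M+8: 0.42025027×0.20367169 + 0.18744387×0.49525662 = 0.178426
  M+10: 0.18744387×0.20367169 = 0.038177
Scale to base peak (0.328533) = 100: 7.2 : 40.6 : 90.7 : 100.0 : 54.3 : 11.6

7.2 : 40.6 : 90.7 : 100.0 : 54.3 : 11.6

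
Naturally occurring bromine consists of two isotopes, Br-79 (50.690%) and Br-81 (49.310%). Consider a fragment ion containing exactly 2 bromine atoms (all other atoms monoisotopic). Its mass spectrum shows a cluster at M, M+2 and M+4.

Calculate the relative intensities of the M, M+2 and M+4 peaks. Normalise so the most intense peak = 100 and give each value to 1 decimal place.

51.4 : 100.0 : 48.6

Expanding (0.50690 + 0.49310)^2:
P(M) = 0.50690^2 = 0.256948
P(M+2) = 2 × 0.50690^1 × 0.49310^1 = 0.499905
P(M+4) = 0.49310^2 = 0.243148
The M+2 peak is largest (0.499905); scaling to 100 gives 51.4 : 100.0 : 48.6.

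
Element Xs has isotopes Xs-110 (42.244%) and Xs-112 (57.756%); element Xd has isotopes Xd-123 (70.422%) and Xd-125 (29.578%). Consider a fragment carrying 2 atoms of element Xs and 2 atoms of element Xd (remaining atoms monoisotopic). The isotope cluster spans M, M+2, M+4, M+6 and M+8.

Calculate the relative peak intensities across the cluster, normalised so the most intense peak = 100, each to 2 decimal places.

23.03 : 82.31 : 100.00 : 47.27 : 7.59

Element Xs pattern (n=2): 0.17845555 : 0.48796889 : 0.33357555
Element Xd pattern (n=2): 0.49592581 : 0.41658838 : 0.08748581
Convolve the two distributions (both contribute in 2-u steps):
  M: 0.17845555×0.49592581 = 0.088501
  M+2: 0.17845555×0.41658838 + 0.48796889×0.49592581 = 0.316339
  M+4: 0.17845555×0.08748581 + 0.48796889×0.41658838 + 0.33357555×0.49592581 = 0.384323
  M+6: 0.48796889×0.08748581 + 0.33357555×0.41658838 = 0.181654
  M+8: 0.33357555×0.08748581 = 0.029183
Scale to base peak (0.384323) = 100: 23.03 : 82.31 : 100.00 : 47.27 : 7.59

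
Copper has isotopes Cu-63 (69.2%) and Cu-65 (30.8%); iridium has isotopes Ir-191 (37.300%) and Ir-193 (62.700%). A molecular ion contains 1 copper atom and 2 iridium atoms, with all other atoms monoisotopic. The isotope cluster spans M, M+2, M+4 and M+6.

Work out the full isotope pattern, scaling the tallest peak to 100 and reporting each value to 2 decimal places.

23.14 : 88.08 : 100.00 : 29.10

Copper pattern (n=1): 0.6920 : 0.3080
Iridium pattern (n=2): 0.139129 : 0.467742 : 0.393129
Convolve the two distributions (both contribute in 2-u steps):
  M: 0.6920×0.139129 = 0.096277
  M+2: 0.6920×0.467742 + 0.3080×0.139129 = 0.366529
  M+4: 0.6920×0.393129 + 0.3080×0.467742 = 0.416110
  M+6: 0.3080×0.393129 = 0.121084
Scale to base peak (0.416110) = 100: 23.14 : 88.08 : 100.00 : 29.10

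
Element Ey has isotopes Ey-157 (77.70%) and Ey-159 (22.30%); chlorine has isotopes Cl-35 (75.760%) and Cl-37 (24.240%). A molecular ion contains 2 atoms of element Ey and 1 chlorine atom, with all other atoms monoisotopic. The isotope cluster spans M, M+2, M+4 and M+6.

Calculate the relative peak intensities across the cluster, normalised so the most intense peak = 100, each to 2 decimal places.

100.00 : 89.40 : 26.60 : 2.64

Element Ey pattern (n=2): 0.603729 : 0.346542 : 0.049729
Chlorine pattern (n=1): 0.7576 : 0.2424
Convolve the two distributions (both contribute in 2-u steps):
  M: 0.603729×0.7576 = 0.457385
  M+2: 0.603729×0.2424 + 0.346542×0.7576 = 0.408884
  M+4: 0.346542×0.2424 + 0.049729×0.7576 = 0.121676
  M+6: 0.049729×0.2424 = 0.012054
Scale to base peak (0.457385) = 100: 100.00 : 89.40 : 26.60 : 2.64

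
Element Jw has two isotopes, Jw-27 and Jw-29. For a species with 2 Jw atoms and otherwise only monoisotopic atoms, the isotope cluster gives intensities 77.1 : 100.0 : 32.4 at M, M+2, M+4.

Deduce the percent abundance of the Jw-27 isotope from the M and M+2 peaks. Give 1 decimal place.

Let p = fractional abundance of Jw-27. I(M+2)/I(M) = [C(2,1)·p^1·(1−p)] / p^2 = 2·(1−p)/p = 100.0/77.1 = 1.2970
(1−p)/p = 1.2970/2 = 0.6485  ⇒  p = 1/(1 + 0.6485) = 0.6066
Jw-27: 60.7%, Jw-29: 39.3%.

60.7%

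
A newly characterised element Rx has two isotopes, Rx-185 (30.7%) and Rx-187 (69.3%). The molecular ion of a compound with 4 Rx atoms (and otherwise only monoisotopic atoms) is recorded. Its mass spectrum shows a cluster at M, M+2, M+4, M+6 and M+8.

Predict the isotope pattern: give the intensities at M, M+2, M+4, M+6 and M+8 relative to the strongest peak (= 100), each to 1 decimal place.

Expanding (0.307 + 0.693)^4:
P(M) = 0.307^4 = 0.008883
P(M+2) = 4 × 0.307^3 × 0.693^1 = 0.080206
P(M+4) = 6 × 0.307^2 × 0.693^2 = 0.271578
P(M+6) = 4 × 0.307^1 × 0.693^3 = 0.408694
P(M+8) = 0.693^4 = 0.230639
The M+6 peak is largest (0.408694); scaling to 100 gives 2.2 : 19.6 : 66.5 : 100.0 : 56.4.

2.2 : 19.6 : 66.5 : 100.0 : 56.4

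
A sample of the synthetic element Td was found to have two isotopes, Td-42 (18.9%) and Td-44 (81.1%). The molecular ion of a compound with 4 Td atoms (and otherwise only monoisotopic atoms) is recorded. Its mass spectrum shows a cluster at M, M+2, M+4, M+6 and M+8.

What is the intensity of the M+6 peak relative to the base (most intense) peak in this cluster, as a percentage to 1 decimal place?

(0.189 + 0.811)^4 gives M 0.0013, M+2 0.0219, M+4 0.1410, M+6 0.4033, M+8 0.4326; the largest is M+8.
P(M+8) = C(4,4) × 0.189^0 × 0.811^4 = 1 × 1.0000 × 0.43259691 = 0.432597 (base)
P(M+6) = C(4,3) × 0.189^1 × 0.811^3 = 4 × 0.1890 × 0.53341173 = 0.403259
Relative intensity = 0.403259 / 0.432597 × 100 = 93.2

93.2%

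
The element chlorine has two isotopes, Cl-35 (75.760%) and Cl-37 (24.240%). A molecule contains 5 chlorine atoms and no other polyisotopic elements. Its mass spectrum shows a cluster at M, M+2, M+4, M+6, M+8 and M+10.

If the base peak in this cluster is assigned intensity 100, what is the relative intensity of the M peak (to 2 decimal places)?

62.51

Binomial terms of (0.75760 + 0.24240)^5: M 0.2496, M+2 0.3993, M+4 0.2555, M+6 0.0817, M+8 0.0131, M+10 0.0008 → M+2 is the base peak.
P(M+2) = C(5,1) × 0.75760^4 × 0.24240^1 = 5 × 0.32942751 × 0.2424 = 0.399266 (base)
P(M) = C(5,0) × 0.75760^5 × 0.24240^0 = 1 × 0.24957428 × 1.0000 = 0.249574
Relative intensity = 0.249574 / 0.399266 × 100 = 62.51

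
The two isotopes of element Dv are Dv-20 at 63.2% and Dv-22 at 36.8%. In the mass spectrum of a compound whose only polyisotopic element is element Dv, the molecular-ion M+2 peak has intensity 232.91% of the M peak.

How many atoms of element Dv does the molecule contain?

4

For n independent Dv atoms, I(M+2)/I(M) = n · (abundance Dv-22) / (abundance Dv-20) = n · 0.368/0.632.
n = 2.3291 × 0.632/0.368 = 4.00 ≈ 4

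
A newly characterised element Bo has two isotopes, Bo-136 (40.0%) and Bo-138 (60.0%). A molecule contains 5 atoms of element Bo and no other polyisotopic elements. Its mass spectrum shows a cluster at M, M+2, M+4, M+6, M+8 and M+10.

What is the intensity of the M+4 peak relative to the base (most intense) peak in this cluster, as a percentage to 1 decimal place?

Term probabilities: M 0.0102, M+2 0.0768, M+4 0.2304, M+6 0.3456, M+8 0.2592, M+10 0.0778. Base peak = M+6.
P(M+6) = C(5,3) × 0.400^2 × 0.600^3 = 10 × 0.1600 × 0.2160 = 0.345600 (base)
P(M+4) = C(5,2) × 0.400^3 × 0.600^2 = 10 × 0.0640 × 0.3600 = 0.230400
Relative intensity = 0.230400 / 0.345600 × 100 = 66.7

66.7%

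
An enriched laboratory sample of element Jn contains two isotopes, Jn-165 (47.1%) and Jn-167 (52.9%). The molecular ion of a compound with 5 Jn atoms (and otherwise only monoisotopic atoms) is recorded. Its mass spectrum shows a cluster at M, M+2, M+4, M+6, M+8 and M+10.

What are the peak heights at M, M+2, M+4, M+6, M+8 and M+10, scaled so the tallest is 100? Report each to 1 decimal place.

7.1 : 39.6 : 89.0 : 100.0 : 56.2 : 12.6

Expanding (0.471 + 0.529)^5:
P(M) = 0.471^5 = 0.023180
P(M+2) = 5 × 0.471^4 × 0.529^1 = 0.130170
P(M+4) = 10 × 0.471^3 × 0.529^2 = 0.292398
P(M+6) = 10 × 0.471^2 × 0.529^3 = 0.328404
P(M+8) = 5 × 0.471^1 × 0.529^4 = 0.184422
P(M+10) = 0.529^5 = 0.041427
The M+6 peak is largest (0.328404); scaling to 100 gives 7.1 : 39.6 : 89.0 : 100.0 : 56.2 : 12.6.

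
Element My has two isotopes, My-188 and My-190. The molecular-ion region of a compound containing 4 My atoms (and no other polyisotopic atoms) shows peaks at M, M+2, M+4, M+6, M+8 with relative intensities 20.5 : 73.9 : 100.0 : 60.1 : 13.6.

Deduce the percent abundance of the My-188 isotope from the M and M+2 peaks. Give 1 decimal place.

Let p = fractional abundance of My-188. I(M+2)/I(M) = [C(4,1)·p^3·(1−p)] / p^4 = 4·(1−p)/p = 73.9/20.5 = 3.6049
(1−p)/p = 3.6049/4 = 0.9012  ⇒  p = 1/(1 + 0.9012) = 0.5260
My-188: 52.6%, My-190: 47.4%.

52.6%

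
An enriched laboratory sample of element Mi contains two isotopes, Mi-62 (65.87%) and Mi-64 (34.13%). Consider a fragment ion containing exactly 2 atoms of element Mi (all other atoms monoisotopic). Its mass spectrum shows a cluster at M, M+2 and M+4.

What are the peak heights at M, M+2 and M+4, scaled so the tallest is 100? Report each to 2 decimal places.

Each Mi atom is independently Mi-62 (p = 0.6587) or Mi-64 (q = 0.3413); the cluster is the binomial expansion (p + q)^2.
P(M) = 0.6587^2 = 0.433886
P(M+2) = 2 × 0.6587^1 × 0.3413^1 = 0.449629
P(M+4) = 0.3413^2 = 0.116486
The M+2 peak is largest (0.449629); scaling to 100 gives 96.50 : 100.00 : 25.91.

96.50 : 100.00 : 25.91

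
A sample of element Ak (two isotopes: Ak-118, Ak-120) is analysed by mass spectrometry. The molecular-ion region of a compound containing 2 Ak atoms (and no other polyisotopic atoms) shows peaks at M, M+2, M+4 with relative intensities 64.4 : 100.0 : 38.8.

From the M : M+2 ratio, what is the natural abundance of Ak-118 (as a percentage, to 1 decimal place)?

Let p = fractional abundance of Ak-118. I(M+2)/I(M) = [C(2,1)·p^1·(1−p)] / p^2 = 2·(1−p)/p = 100.0/64.4 = 1.5528
(1−p)/p = 1.5528/2 = 0.7764  ⇒  p = 1/(1 + 0.7764) = 0.5629
Ak-118: 56.3%, Ak-120: 43.7%.

56.3%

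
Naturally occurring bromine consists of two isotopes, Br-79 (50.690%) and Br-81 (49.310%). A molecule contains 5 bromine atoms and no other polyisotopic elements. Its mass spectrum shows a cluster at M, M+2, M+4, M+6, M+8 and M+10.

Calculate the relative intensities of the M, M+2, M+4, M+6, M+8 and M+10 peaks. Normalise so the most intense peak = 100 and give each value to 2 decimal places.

10.57 : 51.40 : 100.00 : 97.28 : 47.31 : 9.21

Expanding (0.50690 + 0.49310)^5:
P(M) = 0.50690^5 = 0.033467
P(M+2) = 5 × 0.50690^4 × 0.49310^1 = 0.162777
P(M+4) = 10 × 0.50690^3 × 0.49310^2 = 0.316692
P(M+6) = 10 × 0.50690^2 × 0.49310^3 = 0.308070
P(M+8) = 5 × 0.50690^1 × 0.49310^4 = 0.149842
P(M+10) = 0.49310^5 = 0.029152
The M+4 peak is largest (0.316692); scaling to 100 gives 10.57 : 51.40 : 100.00 : 97.28 : 47.31 : 9.21.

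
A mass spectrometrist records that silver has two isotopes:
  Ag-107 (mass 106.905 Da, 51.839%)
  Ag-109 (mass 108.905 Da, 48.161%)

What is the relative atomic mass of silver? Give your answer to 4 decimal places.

107.8682 Da

Ar = Σ fᵢ·mᵢ = 0.51839 × 106.905 + 0.48161 × 108.905
= 55.41848 + 52.44974 = 107.86822 Da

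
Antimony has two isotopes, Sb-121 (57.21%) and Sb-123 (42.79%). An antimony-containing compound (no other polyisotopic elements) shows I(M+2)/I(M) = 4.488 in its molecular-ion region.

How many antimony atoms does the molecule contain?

6

For n independent Sb atoms, I(M+2)/I(M) = n · (abundance Sb-123) / (abundance Sb-121) = n · 0.4279/0.5721.
n = 4.488 × 0.5721/0.4279 = 6.00 ≈ 6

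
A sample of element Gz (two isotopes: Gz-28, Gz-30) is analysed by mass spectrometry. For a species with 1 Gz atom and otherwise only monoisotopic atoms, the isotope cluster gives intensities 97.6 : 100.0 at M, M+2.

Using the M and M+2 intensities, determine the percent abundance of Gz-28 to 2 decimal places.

If p is the fraction of Gz that is Gz-28, then I(M+2)/I(M) = [C(1,1)·p^0·(1−p)] / p^1 = 1·(1−p)/p = 100.0/97.6 = 1.0246
(1−p)/p = 1.0246/1 = 1.0246  ⇒  p = 1/(1 + 1.0246) = 0.4939
Gz-28: 49.39%, Gz-30: 50.61%.

49.39%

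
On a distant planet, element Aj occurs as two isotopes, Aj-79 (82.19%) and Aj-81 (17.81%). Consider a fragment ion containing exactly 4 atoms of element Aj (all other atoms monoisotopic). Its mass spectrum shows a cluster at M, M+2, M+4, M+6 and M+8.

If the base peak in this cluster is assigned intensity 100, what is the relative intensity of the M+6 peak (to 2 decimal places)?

4.07

Term probabilities: M 0.4563, M+2 0.3955, M+4 0.1286, M+6 0.0186, M+8 0.0010. Base peak = M.
P(M) = C(4,0) × 0.8219^4 × 0.1781^0 = 1 × 0.45632674 × 1.0000 = 0.456327 (base)
P(M+6) = C(4,3) × 0.8219^1 × 0.1781^3 = 4 × 0.8219 × 0.00564926 = 0.018573
Relative intensity = 0.018573 / 0.456327 × 100 = 4.07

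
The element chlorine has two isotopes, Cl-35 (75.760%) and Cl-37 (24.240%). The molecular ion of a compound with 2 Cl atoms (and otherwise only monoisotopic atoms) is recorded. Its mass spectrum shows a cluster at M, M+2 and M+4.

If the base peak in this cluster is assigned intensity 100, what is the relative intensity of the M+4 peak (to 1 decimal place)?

10.2

(0.75760 + 0.24240)^2 gives M 0.5740, M+2 0.3673, M+4 0.0588; the largest is M.
P(M) = C(2,0) × 0.75760^2 × 0.24240^0 = 1 × 0.57395776 × 1.0000 = 0.573958 (base)
P(M+4) = C(2,2) × 0.75760^0 × 0.24240^2 = 1 × 1.0000 × 0.05875776 = 0.058758
Relative intensity = 0.058758 / 0.573958 × 100 = 10.2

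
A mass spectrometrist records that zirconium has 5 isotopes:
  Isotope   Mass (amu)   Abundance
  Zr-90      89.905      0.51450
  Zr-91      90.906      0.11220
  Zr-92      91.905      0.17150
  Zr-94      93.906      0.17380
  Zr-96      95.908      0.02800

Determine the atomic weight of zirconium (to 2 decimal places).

91.22 amu

The abundance-weighted mean is 0.51450 × 89.905 + 0.11220 × 90.906 + 0.17150 × 91.905 + 0.17380 × 93.906 + 0.02800 × 95.908
= 46.2561 + 10.1997 + 15.7617 + 16.3209 + 2.6854 = 91.2238 amu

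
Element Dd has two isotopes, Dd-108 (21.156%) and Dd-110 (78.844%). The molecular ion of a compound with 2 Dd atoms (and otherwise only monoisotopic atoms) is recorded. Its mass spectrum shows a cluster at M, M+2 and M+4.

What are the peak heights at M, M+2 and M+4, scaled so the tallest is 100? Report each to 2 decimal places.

7.20 : 53.67 : 100.00

The 2 Dd atoms are independent, so intensities follow the terms of (0.21156 + 0.78844)^2.
P(M) = 0.21156^2 = 0.044758
P(M+2) = 2 × 0.21156^1 × 0.78844^1 = 0.333605
P(M+4) = 0.78844^2 = 0.621638
The M+4 peak is largest (0.621638); scaling to 100 gives 7.20 : 53.67 : 100.00.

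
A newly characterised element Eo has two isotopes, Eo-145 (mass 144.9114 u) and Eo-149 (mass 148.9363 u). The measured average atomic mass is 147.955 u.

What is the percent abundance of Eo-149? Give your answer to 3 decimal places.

75.619%

Writing the weighted mean with unknown fraction x of Eo-145:
144.9114·x + 148.9363·(1 − x) = 147.955
(144.9114 − 148.9363)·x = 147.955 − 148.9363
x = -0.9813 / -4.0249 = 0.24381 → 24.381% Eo-145, 75.619% Eo-149.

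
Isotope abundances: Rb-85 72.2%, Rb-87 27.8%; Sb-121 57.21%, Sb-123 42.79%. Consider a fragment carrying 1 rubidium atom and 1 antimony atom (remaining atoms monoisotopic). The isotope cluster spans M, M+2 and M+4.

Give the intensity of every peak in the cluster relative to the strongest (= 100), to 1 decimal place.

88.3 : 100.0 : 25.4

Rubidium pattern (n=1): 0.7220 : 0.2780
Antimony pattern (n=1): 0.5721 : 0.4279
Convolve the two distributions (both contribute in 2-u steps):
  M: 0.7220×0.5721 = 0.413056
  M+2: 0.7220×0.4279 + 0.2780×0.5721 = 0.467988
  M+4: 0.2780×0.4279 = 0.118956
Scale to base peak (0.467988) = 100: 88.3 : 100.0 : 25.4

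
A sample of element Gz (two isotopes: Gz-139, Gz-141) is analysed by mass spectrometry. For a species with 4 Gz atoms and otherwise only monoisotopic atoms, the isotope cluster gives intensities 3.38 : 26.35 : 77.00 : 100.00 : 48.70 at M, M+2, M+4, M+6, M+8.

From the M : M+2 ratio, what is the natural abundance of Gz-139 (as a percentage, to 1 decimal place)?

33.9%

Write p for the Gz-139 fraction. I(M+2)/I(M) = [C(4,1)·p^3·(1−p)] / p^4 = 4·(1−p)/p = 26.35/3.38 = 7.7959
(1−p)/p = 7.7959/4 = 1.9490  ⇒  p = 1/(1 + 1.9490) = 0.3391
Gz-139: 33.9%, Gz-141: 66.1%.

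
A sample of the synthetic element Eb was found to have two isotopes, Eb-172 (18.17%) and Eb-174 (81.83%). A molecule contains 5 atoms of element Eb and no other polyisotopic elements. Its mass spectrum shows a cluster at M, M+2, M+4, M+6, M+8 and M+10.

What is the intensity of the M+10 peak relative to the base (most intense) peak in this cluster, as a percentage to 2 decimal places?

90.07%

Term probabilities: M 0.0002, M+2 0.0045, M+4 0.0402, M+6 0.1809, M+8 0.4074, M+10 0.3669. Base peak = M+8.
P(M+8) = C(5,4) × 0.1817^1 × 0.8183^4 = 5 × 0.1817 × 0.4483841 = 0.407357 (base)
P(M+10) = C(5,5) × 0.1817^0 × 0.8183^5 = 1 × 1.0000 × 0.36691271 = 0.366913
Relative intensity = 0.366913 / 0.407357 × 100 = 90.07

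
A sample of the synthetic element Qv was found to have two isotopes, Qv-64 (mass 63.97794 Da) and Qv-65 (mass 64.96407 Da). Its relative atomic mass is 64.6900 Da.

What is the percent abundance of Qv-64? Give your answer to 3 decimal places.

With x = fraction of Qv-64 (so Qv-65 is 1 − x):
63.97794·x + 64.96407·(1 − x) = 64.6900
(63.97794 − 64.96407)·x = 64.6900 − 64.96407
x = -0.27407 / -0.98613 = 0.27792 → 27.792% Qv-64, 72.208% Qv-65.

27.792%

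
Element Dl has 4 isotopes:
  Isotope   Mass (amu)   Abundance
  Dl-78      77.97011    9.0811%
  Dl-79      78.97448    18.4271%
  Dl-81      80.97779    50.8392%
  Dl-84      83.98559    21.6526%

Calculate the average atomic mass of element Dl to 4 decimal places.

80.9868 amu

Average mass = Σ (abundance × isotope mass) = 0.090811 × 77.97011 + 0.184271 × 78.97448 + 0.508392 × 80.97779 + 0.216526 × 83.98559
= 7.080544 + 14.552706 + 41.168461 + 18.185064 = 80.986775 amu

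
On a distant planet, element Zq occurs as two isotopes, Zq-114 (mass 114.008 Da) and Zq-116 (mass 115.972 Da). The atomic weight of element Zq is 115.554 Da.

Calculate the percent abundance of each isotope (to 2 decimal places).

Writing the weighted mean with unknown fraction x of Zq-114:
114.008·x + 115.972·(1 − x) = 115.554
(114.008 − 115.972)·x = 115.554 − 115.972
x = -0.418 / -1.964 = 0.21283 → 21.28% Zq-114, 78.72% Zq-116.

Zq-114: 21.28%, Zq-116: 78.72%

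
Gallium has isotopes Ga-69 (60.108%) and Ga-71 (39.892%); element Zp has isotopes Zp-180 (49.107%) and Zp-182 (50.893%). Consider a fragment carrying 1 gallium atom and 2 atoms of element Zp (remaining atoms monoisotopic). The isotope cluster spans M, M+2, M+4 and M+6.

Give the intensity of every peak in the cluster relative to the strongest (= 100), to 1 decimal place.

36.5 : 100.0 : 89.5 : 26.0

Gallium pattern (n=1): 0.60108 : 0.39892
Element Zp pattern (n=2): 0.24114974 : 0.49984051 : 0.25900974
Convolve the two distributions (both contribute in 2-u steps):
  M: 0.60108×0.24114974 = 0.144950
  M+2: 0.60108×0.49984051 + 0.39892×0.24114974 = 0.396644
  M+4: 0.60108×0.25900974 + 0.39892×0.49984051 = 0.355082
  M+6: 0.39892×0.25900974 = 0.103324
Scale to base peak (0.396644) = 100: 36.5 : 100.0 : 89.5 : 26.0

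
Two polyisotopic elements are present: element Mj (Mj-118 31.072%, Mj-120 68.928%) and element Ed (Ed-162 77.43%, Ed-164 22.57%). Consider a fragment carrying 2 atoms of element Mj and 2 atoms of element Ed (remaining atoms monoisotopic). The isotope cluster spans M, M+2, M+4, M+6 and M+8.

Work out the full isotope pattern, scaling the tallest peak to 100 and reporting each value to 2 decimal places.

13.17 : 66.11 : 100.00 : 42.75 : 5.51

Element Mj pattern (n=2): 0.09654692 : 0.42834616 : 0.47510692
Element Ed pattern (n=2): 0.59954049 : 0.34951902 : 0.05094049
Convolve the two distributions (both contribute in 2-u steps):
  M: 0.09654692×0.59954049 = 0.057884
  M+2: 0.09654692×0.34951902 + 0.42834616×0.59954049 = 0.290556
  M+4: 0.09654692×0.05094049 + 0.42834616×0.34951902 + 0.47510692×0.59954049 = 0.439479
  M+6: 0.42834616×0.05094049 + 0.47510692×0.34951902 = 0.187879
  M+8: 0.47510692×0.05094049 = 0.024202
Scale to base peak (0.439479) = 100: 13.17 : 66.11 : 100.00 : 42.75 : 5.51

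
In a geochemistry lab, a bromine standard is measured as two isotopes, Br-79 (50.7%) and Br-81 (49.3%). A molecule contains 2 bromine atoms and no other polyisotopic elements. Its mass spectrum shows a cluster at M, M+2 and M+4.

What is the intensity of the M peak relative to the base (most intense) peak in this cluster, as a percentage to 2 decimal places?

51.42%

(0.507 + 0.493)^2 gives M 0.2570, M+2 0.4999, M+4 0.2430; the largest is M+2.
P(M+2) = C(2,1) × 0.507^1 × 0.493^1 = 2 × 0.5070 × 0.4930 = 0.499902 (base)
P(M) = C(2,0) × 0.507^2 × 0.493^0 = 1 × 0.257049 × 1.0000 = 0.257049
Relative intensity = 0.257049 / 0.499902 × 100 = 51.42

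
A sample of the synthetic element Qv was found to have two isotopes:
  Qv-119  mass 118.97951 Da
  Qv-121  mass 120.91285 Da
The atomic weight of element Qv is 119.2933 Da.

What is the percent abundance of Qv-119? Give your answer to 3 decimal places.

With x = fraction of Qv-119 (so Qv-121 is 1 − x):
118.97951·x + 120.91285·(1 − x) = 119.2933
(118.97951 − 120.91285)·x = 119.2933 − 120.91285
x = -1.61955 / -1.93334 = 0.83770 → 83.770% Qv-119, 16.230% Qv-121.

83.770%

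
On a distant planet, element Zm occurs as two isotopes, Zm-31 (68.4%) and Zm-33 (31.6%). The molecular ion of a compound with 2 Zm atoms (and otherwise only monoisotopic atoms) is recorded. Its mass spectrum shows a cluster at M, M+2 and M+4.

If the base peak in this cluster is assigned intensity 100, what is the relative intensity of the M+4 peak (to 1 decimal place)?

21.3

(0.684 + 0.316)^2 gives M 0.4679, M+2 0.4323, M+4 0.0999; the largest is M.
P(M) = C(2,0) × 0.684^2 × 0.316^0 = 1 × 0.467856 × 1.0000 = 0.467856 (base)
P(M+4) = C(2,2) × 0.684^0 × 0.316^2 = 1 × 1.0000 × 0.099856 = 0.099856
Relative intensity = 0.099856 / 0.467856 × 100 = 21.3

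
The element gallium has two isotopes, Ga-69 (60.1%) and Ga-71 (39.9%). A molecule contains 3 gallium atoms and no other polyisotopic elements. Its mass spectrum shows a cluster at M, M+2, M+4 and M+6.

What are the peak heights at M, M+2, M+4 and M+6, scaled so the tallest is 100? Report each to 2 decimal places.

Expanding (0.601 + 0.399)^3:
P(M) = 0.601^3 = 0.217082
P(M+2) = 3 × 0.601^2 × 0.399^1 = 0.432358
P(M+4) = 3 × 0.601^1 × 0.399^2 = 0.287039
P(M+6) = 0.399^3 = 0.063521
The M+2 peak is largest (0.432358); scaling to 100 gives 50.21 : 100.00 : 66.39 : 14.69.

50.21 : 100.00 : 66.39 : 14.69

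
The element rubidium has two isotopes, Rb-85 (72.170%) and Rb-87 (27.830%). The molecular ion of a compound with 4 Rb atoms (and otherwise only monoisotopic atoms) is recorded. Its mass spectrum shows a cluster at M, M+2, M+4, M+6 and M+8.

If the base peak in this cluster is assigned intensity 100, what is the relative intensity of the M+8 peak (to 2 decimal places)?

1.43

Term probabilities: M 0.2713, M+2 0.4184, M+4 0.2420, M+6 0.0622, M+8 0.0060. Base peak = M+2.
P(M+2) = C(4,1) × 0.72170^3 × 0.27830^1 = 4 × 0.37589809 × 0.2783 = 0.418450 (base)
P(M+8) = C(4,4) × 0.72170^0 × 0.27830^4 = 1 × 1.0000 × 0.00599864 = 0.005999
Relative intensity = 0.005999 / 0.418450 × 100 = 1.43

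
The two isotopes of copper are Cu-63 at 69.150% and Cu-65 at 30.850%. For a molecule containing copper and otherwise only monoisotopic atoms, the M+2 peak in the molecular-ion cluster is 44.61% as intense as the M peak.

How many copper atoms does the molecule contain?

For n independent Cu atoms, I(M+2)/I(M) = n · (abundance Cu-65) / (abundance Cu-63) = n · 0.30850/0.69150.
n = 0.4461 × 0.69150/0.30850 = 1.00 ≈ 1

1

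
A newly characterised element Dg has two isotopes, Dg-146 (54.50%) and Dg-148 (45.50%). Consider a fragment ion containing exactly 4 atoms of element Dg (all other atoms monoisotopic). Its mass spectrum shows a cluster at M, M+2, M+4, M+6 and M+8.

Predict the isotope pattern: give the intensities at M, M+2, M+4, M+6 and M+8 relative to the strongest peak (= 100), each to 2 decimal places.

23.91 : 79.85 : 100.00 : 55.66 : 11.62

The 4 Dg atoms are independent, so intensities follow the terms of (0.5450 + 0.4550)^4.
P(M) = 0.5450^4 = 0.088224
P(M+2) = 4 × 0.5450^3 × 0.4550^1 = 0.294619
P(M+4) = 6 × 0.5450^2 × 0.4550^2 = 0.368950
P(M+6) = 4 × 0.5450^1 × 0.4550^3 = 0.205348
P(M+8) = 0.4550^4 = 0.042859
The M+4 peak is largest (0.368950); scaling to 100 gives 23.91 : 79.85 : 100.00 : 55.66 : 11.62.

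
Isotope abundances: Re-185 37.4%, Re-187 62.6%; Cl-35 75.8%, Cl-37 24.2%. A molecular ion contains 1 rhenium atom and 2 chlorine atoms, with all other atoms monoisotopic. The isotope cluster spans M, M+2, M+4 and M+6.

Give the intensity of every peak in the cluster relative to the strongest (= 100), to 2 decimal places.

43.25 : 100.00 : 50.63 : 7.38

Rhenium pattern (n=1): 0.3740 : 0.6260
Chlorine pattern (n=2): 0.574564 : 0.366872 : 0.058564
Convolve the two distributions (both contribute in 2-u steps):
  M: 0.3740×0.574564 = 0.214887
  M+2: 0.3740×0.366872 + 0.6260×0.574564 = 0.496887
  M+4: 0.3740×0.058564 + 0.6260×0.366872 = 0.251565
  M+6: 0.6260×0.058564 = 0.036661
Scale to base peak (0.496887) = 100: 43.25 : 100.00 : 50.63 : 7.38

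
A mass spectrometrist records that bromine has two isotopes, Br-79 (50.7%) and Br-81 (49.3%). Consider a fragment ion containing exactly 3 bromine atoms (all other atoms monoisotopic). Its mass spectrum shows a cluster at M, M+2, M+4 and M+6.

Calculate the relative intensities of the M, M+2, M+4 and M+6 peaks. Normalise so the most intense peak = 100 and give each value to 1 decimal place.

34.3 : 100.0 : 97.2 : 31.5

The 3 Br atoms are independent, so intensities follow the terms of (0.507 + 0.493)^3.
P(M) = 0.507^3 = 0.130324
P(M+2) = 3 × 0.507^2 × 0.493^1 = 0.380175
P(M+4) = 3 × 0.507^1 × 0.493^2 = 0.369678
P(M+6) = 0.493^3 = 0.119823
The M+2 peak is largest (0.380175); scaling to 100 gives 34.3 : 100.0 : 97.2 : 31.5.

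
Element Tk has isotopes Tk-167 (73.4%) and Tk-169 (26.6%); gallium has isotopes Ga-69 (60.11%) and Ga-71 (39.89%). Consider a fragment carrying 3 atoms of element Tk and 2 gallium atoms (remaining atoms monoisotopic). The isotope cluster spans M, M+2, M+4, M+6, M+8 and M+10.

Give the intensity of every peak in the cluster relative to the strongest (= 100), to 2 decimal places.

41.42 : 100.00 : 94.32 : 43.46 : 9.80 : 0.87

Element Tk pattern (n=3): 0.3954469 : 0.42992729 : 0.15580471 : 0.0188211
Gallium pattern (n=2): 0.36132121 : 0.47955758 : 0.15912121
Convolve the two distributions (both contribute in 2-u steps):
  M: 0.3954469×0.36132121 = 0.142883
  M+2: 0.3954469×0.47955758 + 0.42992729×0.36132121 = 0.344981
  M+4: 0.3954469×0.15912121 + 0.42992729×0.47955758 + 0.15580471×0.36132121 = 0.325394
  M+6: 0.42992729×0.15912121 + 0.15580471×0.47955758 + 0.0188211×0.36132121 = 0.149928
  M+8: 0.15580471×0.15912121 + 0.0188211×0.47955758 = 0.033818
  M+10: 0.0188211×0.15912121 = 0.002995
Scale to base peak (0.344981) = 100: 41.42 : 100.00 : 94.32 : 43.46 : 9.80 : 0.87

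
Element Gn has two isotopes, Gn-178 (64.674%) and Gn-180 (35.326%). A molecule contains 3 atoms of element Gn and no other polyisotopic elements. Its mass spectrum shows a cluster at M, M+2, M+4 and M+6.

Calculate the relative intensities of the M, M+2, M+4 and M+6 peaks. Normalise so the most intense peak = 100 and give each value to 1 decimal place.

61.0 : 100.0 : 54.6 : 9.9

Each Gn atom is independently Gn-178 (p = 0.64674) or Gn-180 (q = 0.35326); the cluster is the binomial expansion (p + q)^3.
P(M) = 0.64674^3 = 0.270514
P(M+2) = 3 × 0.64674^2 × 0.35326^1 = 0.443277
P(M+4) = 3 × 0.64674^1 × 0.35326^2 = 0.242125
P(M+6) = 0.35326^3 = 0.044084
The M+2 peak is largest (0.443277); scaling to 100 gives 61.0 : 100.0 : 54.6 : 9.9.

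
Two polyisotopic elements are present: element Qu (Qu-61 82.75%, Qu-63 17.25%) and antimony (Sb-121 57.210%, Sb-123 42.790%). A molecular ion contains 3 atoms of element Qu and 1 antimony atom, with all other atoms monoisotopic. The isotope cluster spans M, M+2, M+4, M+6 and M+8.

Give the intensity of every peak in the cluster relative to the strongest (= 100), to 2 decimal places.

Element Qu pattern (n=3): 0.5666358 : 0.35436136 : 0.07386989 : 0.00513295
Antimony pattern (n=1): 0.5721 : 0.4279
Convolve the two distributions (both contribute in 2-u steps):
  M: 0.5666358×0.5721 = 0.324172
  M+2: 0.5666358×0.4279 + 0.35436136×0.5721 = 0.445194
  M+4: 0.35436136×0.4279 + 0.07386989×0.5721 = 0.193892
  M+6: 0.07386989×0.4279 + 0.00513295×0.5721 = 0.034545
  M+8: 0.00513295×0.4279 = 0.002196
Scale to base peak (0.445194) = 100: 72.82 : 100.00 : 43.55 : 7.76 : 0.49

72.82 : 100.00 : 43.55 : 7.76 : 0.49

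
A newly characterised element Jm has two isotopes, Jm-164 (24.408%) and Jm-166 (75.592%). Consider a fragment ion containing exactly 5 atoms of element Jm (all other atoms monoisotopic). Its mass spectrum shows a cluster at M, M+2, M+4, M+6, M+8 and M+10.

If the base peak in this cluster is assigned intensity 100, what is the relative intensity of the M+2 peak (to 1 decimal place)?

Binomial terms of (0.24408 + 0.75592)^5: M 0.0009, M+2 0.0134, M+4 0.0831, M+6 0.2573, M+8 0.3985, M+10 0.2468 → M+8 is the base peak.
P(M+8) = C(5,4) × 0.24408^1 × 0.75592^4 = 5 × 0.24408 × 0.32651516 = 0.398479 (base)
P(M+2) = C(5,1) × 0.24408^4 × 0.75592^1 = 5 × 0.00354919 × 0.75592 = 0.013415
Relative intensity = 0.013415 / 0.398479 × 100 = 3.4

3.4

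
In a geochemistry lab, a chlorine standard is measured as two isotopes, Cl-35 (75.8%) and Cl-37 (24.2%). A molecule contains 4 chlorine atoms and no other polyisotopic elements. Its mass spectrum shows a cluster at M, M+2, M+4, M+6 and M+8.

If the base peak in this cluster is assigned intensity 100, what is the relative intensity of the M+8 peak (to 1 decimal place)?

0.8

Binomial terms of (0.758 + 0.242)^4: M 0.3301, M+2 0.4216, M+4 0.2019, M+6 0.0430, M+8 0.0034 → M+2 is the base peak.
P(M+2) = C(4,1) × 0.758^3 × 0.242^1 = 4 × 0.43551951 × 0.2420 = 0.421583 (base)
P(M+8) = C(4,4) × 0.758^0 × 0.242^4 = 1 × 1.0000 × 0.00342974 = 0.003430
Relative intensity = 0.003430 / 0.421583 × 100 = 0.8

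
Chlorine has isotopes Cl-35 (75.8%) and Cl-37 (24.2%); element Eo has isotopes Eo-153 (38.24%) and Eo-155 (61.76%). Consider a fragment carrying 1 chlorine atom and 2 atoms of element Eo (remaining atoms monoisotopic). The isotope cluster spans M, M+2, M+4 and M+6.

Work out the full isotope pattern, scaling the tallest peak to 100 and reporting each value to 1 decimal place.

Chlorine pattern (n=1): 0.7580 : 0.2420
Element Eo pattern (n=2): 0.14622976 : 0.47234048 : 0.38142976
Convolve the two distributions (both contribute in 2-u steps):
  M: 0.7580×0.14622976 = 0.110842
  M+2: 0.7580×0.47234048 + 0.2420×0.14622976 = 0.393422
  M+4: 0.7580×0.38142976 + 0.2420×0.47234048 = 0.403430
  M+6: 0.2420×0.38142976 = 0.092306
Scale to base peak (0.403430) = 100: 27.5 : 97.5 : 100.0 : 22.9

27.5 : 97.5 : 100.0 : 22.9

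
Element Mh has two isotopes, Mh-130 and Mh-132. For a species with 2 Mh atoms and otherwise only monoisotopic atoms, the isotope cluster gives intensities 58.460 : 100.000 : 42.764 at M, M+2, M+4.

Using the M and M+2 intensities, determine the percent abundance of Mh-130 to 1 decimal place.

Let p = fractional abundance of Mh-130. I(M+2)/I(M) = [C(2,1)·p^1·(1−p)] / p^2 = 2·(1−p)/p = 100.000/58.460 = 1.7106
(1−p)/p = 1.7106/2 = 0.8553  ⇒  p = 1/(1 + 0.8553) = 0.5390
Mh-130: 53.9%, Mh-132: 46.1%.

53.9%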